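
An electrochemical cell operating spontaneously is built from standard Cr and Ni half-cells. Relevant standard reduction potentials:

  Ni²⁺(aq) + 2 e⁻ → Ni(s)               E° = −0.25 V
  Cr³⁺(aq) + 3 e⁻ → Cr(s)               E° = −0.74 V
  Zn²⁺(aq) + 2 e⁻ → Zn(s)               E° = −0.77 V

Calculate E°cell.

+0.49 V

Of the two couples in this cell, the one with the more positive reduction potential is reduced at the cathode: here that is Ni²⁺/Ni (−0.25 V); Cr³⁺/Cr (−0.74 V) is the anode.
E°cell = E°(cathode) − E°(anode) = −0.25 − (−0.74) = +0.49 V.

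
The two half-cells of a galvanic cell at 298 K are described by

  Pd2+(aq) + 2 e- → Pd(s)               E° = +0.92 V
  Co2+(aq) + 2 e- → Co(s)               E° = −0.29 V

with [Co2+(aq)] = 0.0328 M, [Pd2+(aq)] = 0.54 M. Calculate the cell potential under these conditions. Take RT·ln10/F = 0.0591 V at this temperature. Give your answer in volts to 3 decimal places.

Pd²⁺/Pd is reduced (cathode, E° = +0.92 V) and Co²⁺/Co is oxidized (anode).
E°cell = +0.92 − (−0.29) = +1.21 V, with n = 2 electrons transferred.
The balanced reaction is Pd2+(aq) + Co(s) → Pd(s) + Co2+(aq), so Q = [Co2+(aq)] / [Pd2+(aq)] = 0.0607 and log Q = −1.217.
By the Nernst equation, E = +1.21 − (0.0591/2)·(−1.217) = +1.246 V.

+1.246 V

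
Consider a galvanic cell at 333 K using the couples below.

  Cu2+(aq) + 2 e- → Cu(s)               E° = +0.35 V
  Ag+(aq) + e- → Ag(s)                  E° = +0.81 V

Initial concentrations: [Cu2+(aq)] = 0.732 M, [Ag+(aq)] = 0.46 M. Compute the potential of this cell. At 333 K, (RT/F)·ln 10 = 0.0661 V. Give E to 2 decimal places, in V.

The Ag⁺/Ag couple has the more positive E°, so it is the cathode; Cu²⁺/Cu is the anode.
The standard potential is +0.81 − (+0.35) = +0.46 V and the balanced reaction transfers n = 2 electrons.
Balancing gives 2 Ag+(aq) + Cu(s) → 2 Ag(s) + Cu2+(aq); hence Q = [Cu2+(aq)] / [Ag+(aq)]^2 = 3.46 (log Q = 0.539).
By the Nernst equation, E = +0.46 − (0.0661/2)·(0.539) = +0.44 V.

+0.44 V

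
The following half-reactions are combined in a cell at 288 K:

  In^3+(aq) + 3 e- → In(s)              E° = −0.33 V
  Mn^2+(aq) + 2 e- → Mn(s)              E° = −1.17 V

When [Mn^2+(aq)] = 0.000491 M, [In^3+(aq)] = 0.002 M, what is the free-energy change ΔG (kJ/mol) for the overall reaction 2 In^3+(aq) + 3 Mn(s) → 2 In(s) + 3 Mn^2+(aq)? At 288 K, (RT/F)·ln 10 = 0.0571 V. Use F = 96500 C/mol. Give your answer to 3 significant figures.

With In³⁺/In reduced at the cathode, E°cell = −0.33 − (−1.17) = +0.84 V and n = 6.
Here Q = [Mn^2+(aq)]^3 / [In^3+(aq)]^2 = 2.96×10^−5 (log Q = −4.529), giving E = +0.84 − (0.0571/6)·(−4.529) = +0.8831 V.
ΔG = −nFE = −(6)(96500)(+0.8831) J/mol = −511 kJ/mol.

−511 kJ/mol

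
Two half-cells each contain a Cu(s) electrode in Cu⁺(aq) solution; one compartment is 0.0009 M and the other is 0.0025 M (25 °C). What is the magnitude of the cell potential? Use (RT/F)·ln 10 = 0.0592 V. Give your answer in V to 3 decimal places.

0.026 V

For a concentration cell E°cell = 0, since both electrodes use the same couple.
The compartment with the higher Cu⁺(aq) concentration (0.0025 M) acts as the cathode; ions are reduced there and produced at the dilute (0.0009 M) anode.
With n = 1, Ecell = −(0.0592/1)·log([dilute]/[conc]) = −(0.0592/1)·log(0.0009/0.0025) = +0.026 V.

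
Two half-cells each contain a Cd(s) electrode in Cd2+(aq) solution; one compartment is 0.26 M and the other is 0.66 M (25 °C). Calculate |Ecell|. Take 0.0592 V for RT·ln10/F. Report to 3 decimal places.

For a concentration cell E°cell = 0, since both electrodes use the same couple.
The compartment with the higher Cd2+(aq) concentration (0.66 M) acts as the cathode; ions are reduced there and produced at the dilute (0.26 M) anode.
With n = 2, Ecell = −(0.0592/2)·log([dilute]/[conc]) = −(0.0592/2)·log(0.26/0.66) = +0.012 V.

0.012 V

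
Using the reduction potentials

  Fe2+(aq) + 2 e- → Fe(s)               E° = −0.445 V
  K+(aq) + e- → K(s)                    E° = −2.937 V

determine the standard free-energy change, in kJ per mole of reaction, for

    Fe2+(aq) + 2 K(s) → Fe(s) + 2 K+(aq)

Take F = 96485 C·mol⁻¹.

−481 kJ/mol

In the reaction as written Fe2+(aq) is reduced, so the Fe²⁺/Fe couple is the cathode and K⁺/K is the anode.
E°cell = −0.445 − (−2.937) = +2.492 V; balancing electrons gives n = 2.
ΔG° = −nFE°cell = −(2)(96485)(+2.492) J/mol = −481 kJ/mol.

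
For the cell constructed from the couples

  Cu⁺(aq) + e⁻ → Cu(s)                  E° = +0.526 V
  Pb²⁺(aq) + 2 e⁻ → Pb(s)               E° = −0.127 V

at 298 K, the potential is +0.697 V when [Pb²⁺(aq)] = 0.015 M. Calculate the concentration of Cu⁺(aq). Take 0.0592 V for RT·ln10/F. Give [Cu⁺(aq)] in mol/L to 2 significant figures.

0.68 M

The Cu⁺/Cu couple has the larger reduction potential, so it is the cathode: E°cell = +0.526 − (−0.127) = +0.653 V and n = 2.
Rearranging E = E° − (0.0592/n)·log Q gives log Q = 2(+0.653 − (+0.697))/0.0592 = −1.486.
The balanced reaction is 2 Cu⁺(aq) + Pb(s) → 2 Cu(s) + Pb²⁺(aq), so Q = [Pb²⁺(aq)] / [Cu⁺(aq)]^2.
Isolating [Cu⁺(aq)] in Q = 10^{−1.486} yields log [Cu⁺(aq)] = −0.169, i.e. 0.68 M.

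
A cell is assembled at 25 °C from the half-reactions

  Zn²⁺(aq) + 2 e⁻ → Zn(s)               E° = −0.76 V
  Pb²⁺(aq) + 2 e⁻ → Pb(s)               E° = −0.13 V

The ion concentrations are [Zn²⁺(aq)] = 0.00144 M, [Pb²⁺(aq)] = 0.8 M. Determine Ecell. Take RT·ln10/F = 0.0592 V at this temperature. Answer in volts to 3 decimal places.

Since E°(Pb²⁺/Pb) > E°(Zn²⁺/Zn), Pb²⁺/Pb serves as the cathode.
E°cell = E°cat − E°an = −0.13 − (−0.76) = +0.63 V; n = 2.
Balancing gives Pb²⁺(aq) + Zn(s) → Pb(s) + Zn²⁺(aq); hence Q = [Zn²⁺(aq)] / [Pb²⁺(aq)] = 0.0018 (log Q = −2.745).
E = E° − (0.0592/n)·log Q = +0.63 − (0.0592/2)(−2.745) = +0.711 V.

+0.711 V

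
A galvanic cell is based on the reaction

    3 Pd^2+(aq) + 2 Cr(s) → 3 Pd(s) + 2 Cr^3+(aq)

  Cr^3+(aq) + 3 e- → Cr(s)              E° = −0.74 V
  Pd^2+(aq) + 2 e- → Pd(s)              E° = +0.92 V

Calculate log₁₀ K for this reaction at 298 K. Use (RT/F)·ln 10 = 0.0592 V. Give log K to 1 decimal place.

The Pd²⁺/Pd couple is reduced (cathode); E°cell = +0.92 − (−0.74) = +1.66 V with n = 6.
At equilibrium E = 0, so log K = nE°cell / 0.0592 = (6)(+1.66) / 0.0592 = 168.2.

log K = 168.2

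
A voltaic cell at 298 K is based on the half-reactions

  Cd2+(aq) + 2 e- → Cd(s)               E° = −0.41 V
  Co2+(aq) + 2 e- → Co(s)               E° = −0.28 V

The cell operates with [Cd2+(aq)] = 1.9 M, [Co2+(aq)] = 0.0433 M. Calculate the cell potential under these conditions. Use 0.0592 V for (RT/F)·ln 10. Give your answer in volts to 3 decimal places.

Since E°(Co²⁺/Co) > E°(Cd²⁺/Cd), Co²⁺/Co serves as the cathode.
The standard potential is −0.28 − (−0.41) = +0.13 V and the balanced reaction transfers n = 2 electrons.
For the overall reaction Co2+(aq) + Cd(s) → Co(s) + Cd2+(aq), Q = [Cd2+(aq)] / [Co2+(aq)] = 43.9, giving log Q = 1.642.
E = E° − (0.0592/n)·log Q = +0.13 − (0.0592/2)(1.642) = +0.081 V.

+0.081 V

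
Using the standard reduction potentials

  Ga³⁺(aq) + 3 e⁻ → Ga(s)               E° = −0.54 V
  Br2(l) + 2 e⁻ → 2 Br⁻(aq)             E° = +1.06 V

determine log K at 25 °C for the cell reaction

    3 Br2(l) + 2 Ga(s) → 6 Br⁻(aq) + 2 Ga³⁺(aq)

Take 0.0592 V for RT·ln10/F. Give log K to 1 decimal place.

The Br₂/Br⁻ couple is reduced (cathode); E°cell = +1.06 − (−0.54) = +1.60 V with n = 6.
At equilibrium E = 0, so log K = nE°cell / 0.0592 = (6)(+1.60) / 0.0592 = 162.2.

log K = 162.2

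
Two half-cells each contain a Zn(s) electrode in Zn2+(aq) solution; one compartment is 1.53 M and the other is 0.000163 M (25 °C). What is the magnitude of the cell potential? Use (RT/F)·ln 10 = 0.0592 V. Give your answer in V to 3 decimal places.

For a concentration cell E°cell = 0, since both electrodes use the same couple.
The compartment with the higher Zn2+(aq) concentration (1.53 M) acts as the cathode; ions are reduced there and produced at the dilute (0.000163 M) anode.
With n = 2, Ecell = −(0.0592/2)·log([dilute]/[conc]) = −(0.0592/2)·log(0.000163/1.53) = +0.118 V.

0.118 V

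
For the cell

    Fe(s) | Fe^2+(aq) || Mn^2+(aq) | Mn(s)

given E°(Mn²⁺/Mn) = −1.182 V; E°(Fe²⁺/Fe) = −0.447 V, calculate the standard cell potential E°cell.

By convention the left-hand electrode in cell notation is the anode (oxidation) and the right-hand electrode is the cathode (reduction).
E°cell = E°(right) − E°(left) = −1.182 − (−0.447) = −0.735 V.
The negative sign shows that, as written, the cell would require an external voltage to drive the reaction.

−0.735 V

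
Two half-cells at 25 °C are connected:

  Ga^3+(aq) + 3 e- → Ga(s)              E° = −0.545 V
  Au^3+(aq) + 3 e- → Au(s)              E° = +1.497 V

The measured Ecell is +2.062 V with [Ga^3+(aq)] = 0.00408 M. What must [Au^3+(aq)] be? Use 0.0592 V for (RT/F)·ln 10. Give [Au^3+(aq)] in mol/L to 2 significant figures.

0.042 M

With Au³⁺/Au at the cathode and Ga³⁺/Ga at the anode, E°cell = +1.497 − (−0.545) = +2.042 V (n = 3).
Rearranging E = E° − (0.0592/n)·log Q gives log Q = 3(+2.042 − (+2.062))/0.0592 = −1.014.
For Au^3+(aq) + Ga(s) → Au(s) + Ga^3+(aq), the reaction quotient is Q = [Ga^3+(aq)] / [Au^3+(aq)].
Isolating [Au^3+(aq)] in Q = 10^{−1.014} yields log [Au^3+(aq)] = −1.375, i.e. 0.042 M.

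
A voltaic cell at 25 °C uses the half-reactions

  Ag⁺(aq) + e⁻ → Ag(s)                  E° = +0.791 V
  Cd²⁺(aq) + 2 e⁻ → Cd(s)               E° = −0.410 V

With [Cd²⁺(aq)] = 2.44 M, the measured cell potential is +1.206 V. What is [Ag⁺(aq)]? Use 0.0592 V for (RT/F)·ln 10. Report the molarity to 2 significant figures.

1.9 M

With Ag⁺/Ag at the cathode and Cd²⁺/Cd at the anode, E°cell = +0.791 − (−0.410) = +1.201 V (n = 2).
Since E = E° − (0.0592/n)·log Q, log Q = n(E° − E)/0.0592 = −0.169.
For 2 Ag⁺(aq) + Cd(s) → 2 Ag(s) + Cd²⁺(aq), the reaction quotient is Q = [Cd²⁺(aq)] / [Ag⁺(aq)]^2.
Substituting the known concentrations and solving, log [Ag⁺(aq)] = 0.278 and [Ag⁺(aq)] = 1.9 M.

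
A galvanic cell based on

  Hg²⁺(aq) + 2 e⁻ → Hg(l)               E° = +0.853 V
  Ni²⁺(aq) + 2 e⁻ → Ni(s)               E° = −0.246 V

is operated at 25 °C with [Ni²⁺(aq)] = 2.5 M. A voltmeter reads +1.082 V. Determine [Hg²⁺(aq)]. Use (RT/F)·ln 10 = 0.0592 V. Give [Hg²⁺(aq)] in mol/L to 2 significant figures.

0.67 M

With Hg²⁺/Hg at the cathode and Ni²⁺/Ni at the anode, E°cell = +0.853 − (−0.246) = +1.099 V (n = 2).
Since E = E° − (0.0592/n)·log Q, log Q = n(E° − E)/0.0592 = 0.574.
For Hg²⁺(aq) + Ni(s) → Hg(l) + Ni²⁺(aq), the reaction quotient is Q = [Ni²⁺(aq)] / [Hg²⁺(aq)].
Substituting the known concentrations and solving, log [Hg²⁺(aq)] = −0.176 and [Hg²⁺(aq)] = 0.67 M.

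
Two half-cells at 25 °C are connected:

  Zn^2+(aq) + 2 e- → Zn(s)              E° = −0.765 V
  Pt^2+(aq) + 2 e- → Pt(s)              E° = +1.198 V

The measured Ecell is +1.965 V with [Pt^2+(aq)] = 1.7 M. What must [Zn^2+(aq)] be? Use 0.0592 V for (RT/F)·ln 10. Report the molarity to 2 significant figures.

Pt²⁺/Pt is the cathode (higher E°); E°cell = +1.198 − (−0.765) = +1.963 V with n = 2.
Rearranging E = E° − (0.0592/n)·log Q gives log Q = 2(+1.963 − (+1.965))/0.0592 = −0.068.
The balanced reaction is Pt^2+(aq) + Zn(s) → Pt(s) + Zn^2+(aq), so Q = [Zn^2+(aq)] / [Pt^2+(aq)].
Substituting the known concentrations and solving, log [Zn^2+(aq)] = 0.162 and [Zn^2+(aq)] = 1.5 M.

1.5 M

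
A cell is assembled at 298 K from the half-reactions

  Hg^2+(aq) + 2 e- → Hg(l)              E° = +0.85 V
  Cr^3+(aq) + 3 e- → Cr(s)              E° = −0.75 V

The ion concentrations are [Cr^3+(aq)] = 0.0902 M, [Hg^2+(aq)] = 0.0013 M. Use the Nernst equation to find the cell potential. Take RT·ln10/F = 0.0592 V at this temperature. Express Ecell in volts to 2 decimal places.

Hg²⁺/Hg is reduced (cathode, E° = +0.85 V) and Cr³⁺/Cr is oxidized (anode).
E°cell = E°cat − E°an = +0.85 − (−0.75) = +1.60 V; n = 6.
Balancing gives 3 Hg^2+(aq) + 2 Cr(s) → 3 Hg(l) + 2 Cr^3+(aq); hence Q = [Cr^3+(aq)]^2 / [Hg^2+(aq)]^3 = 3.7×10^6 (log Q = 6.569).
Applying E = E° − (RT ln10/nF)·log Q gives +1.60 − (0.0592/6)(6.569) = +1.54 V.

+1.54 V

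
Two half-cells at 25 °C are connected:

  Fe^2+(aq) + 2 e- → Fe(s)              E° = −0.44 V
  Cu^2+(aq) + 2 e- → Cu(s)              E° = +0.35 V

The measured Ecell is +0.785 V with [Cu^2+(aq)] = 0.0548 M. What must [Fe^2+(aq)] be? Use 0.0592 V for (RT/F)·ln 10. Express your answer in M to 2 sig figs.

0.081 M

The Cu²⁺/Cu couple has the larger reduction potential, so it is the cathode: E°cell = +0.35 − (−0.44) = +0.79 V and n = 2.
Rearranging E = E° − (0.0592/n)·log Q gives log Q = 2(+0.79 − (+0.785))/0.0592 = 0.169.
The balanced reaction is Cu^2+(aq) + Fe(s) → Cu(s) + Fe^2+(aq), so Q = [Fe^2+(aq)] / [Cu^2+(aq)].
Substituting the known concentrations and solving, log [Fe^2+(aq)] = −1.092 and [Fe^2+(aq)] = 0.081 M.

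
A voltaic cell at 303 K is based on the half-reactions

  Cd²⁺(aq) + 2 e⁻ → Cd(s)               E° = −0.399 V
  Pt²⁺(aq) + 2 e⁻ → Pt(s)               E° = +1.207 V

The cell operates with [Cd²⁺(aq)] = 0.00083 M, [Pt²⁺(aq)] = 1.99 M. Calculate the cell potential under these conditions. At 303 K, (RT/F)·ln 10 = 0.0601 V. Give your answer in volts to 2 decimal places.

+1.71 V

Pt²⁺/Pt is reduced (cathode, E° = +1.207 V) and Cd²⁺/Cd is oxidized (anode).
E°cell = +1.207 − (−0.399) = +1.606 V, with n = 2 electrons transferred.
Balancing gives Pt²⁺(aq) + Cd(s) → Pt(s) + Cd²⁺(aq); hence Q = [Cd²⁺(aq)] / [Pt²⁺(aq)] = 0.000417 (log Q = −3.380).
Applying E = E° − (RT ln10/nF)·log Q gives +1.606 − (0.0601/2)(−3.380) = +1.71 V.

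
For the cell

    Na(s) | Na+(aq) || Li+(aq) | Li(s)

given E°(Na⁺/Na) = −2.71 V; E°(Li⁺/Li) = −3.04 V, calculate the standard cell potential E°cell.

−0.33 V

By convention the left-hand electrode in cell notation is the anode (oxidation) and the right-hand electrode is the cathode (reduction).
E°cell = E°(right) − E°(left) = −3.04 − (−2.71) = −0.33 V.
The negative sign shows that, as written, the cell would require an external voltage to drive the reaction.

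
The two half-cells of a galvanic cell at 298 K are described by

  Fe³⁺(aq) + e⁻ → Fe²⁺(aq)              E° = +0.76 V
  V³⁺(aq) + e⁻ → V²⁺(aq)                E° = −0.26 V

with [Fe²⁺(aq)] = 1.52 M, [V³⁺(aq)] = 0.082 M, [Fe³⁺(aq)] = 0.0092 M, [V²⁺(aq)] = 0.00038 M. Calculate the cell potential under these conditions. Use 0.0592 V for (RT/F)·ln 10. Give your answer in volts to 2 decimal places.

Fe³⁺/Fe²⁺ is reduced (cathode, E° = +0.76 V) and V³⁺/V²⁺ is oxidized (anode).
E°cell = E°cat − E°an = +0.76 − (−0.26) = +1.02 V; n = 1.
The balanced reaction is Fe³⁺(aq) + V²⁺(aq) → Fe²⁺(aq) + V³⁺(aq), so Q = ([Fe²⁺(aq)]·[V³⁺(aq)]) / ([Fe³⁺(aq)]·[V²⁺(aq)]) = 3.57×10^4 and log Q = 4.552.
By the Nernst equation, E = +1.02 − (0.0592/1)·(4.552) = +0.75 V.

+0.75 V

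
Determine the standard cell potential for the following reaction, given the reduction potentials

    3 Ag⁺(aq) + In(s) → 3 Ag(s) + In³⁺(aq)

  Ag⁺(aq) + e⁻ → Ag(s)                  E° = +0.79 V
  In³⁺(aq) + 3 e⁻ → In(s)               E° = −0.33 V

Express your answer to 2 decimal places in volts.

+1.12 V

In the reaction as written, Ag⁺(aq) is reduced (cathode) and In³⁺(aq) is produced by oxidation at the anode.
E°cell = E°(cathode) − E°(anode) = +0.79 − (−0.33) = +1.12 V.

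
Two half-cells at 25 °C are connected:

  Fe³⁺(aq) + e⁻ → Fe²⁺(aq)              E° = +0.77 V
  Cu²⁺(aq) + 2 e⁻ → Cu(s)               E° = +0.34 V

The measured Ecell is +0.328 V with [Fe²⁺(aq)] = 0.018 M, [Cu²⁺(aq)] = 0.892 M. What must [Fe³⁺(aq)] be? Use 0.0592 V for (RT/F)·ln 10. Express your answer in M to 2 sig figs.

0.00032 M

The Fe³⁺/Fe²⁺ couple has the larger reduction potential, so it is the cathode: E°cell = +0.77 − (+0.34) = +0.43 V and n = 2.
From the Nernst equation, log Q = n(E° − E)/0.0592 = 2·(+0.43 − (+0.328))/0.0592 = 3.446.
For 2 Fe³⁺(aq) + Cu(s) → 2 Fe²⁺(aq) + Cu²⁺(aq), the reaction quotient is Q = ([Fe²⁺(aq)]^2·[Cu²⁺(aq)]) / [Fe³⁺(aq)]^2.
Substituting the known concentrations and solving, log [Fe³⁺(aq)] = −3.493 and [Fe³⁺(aq)] = 0.00032 M.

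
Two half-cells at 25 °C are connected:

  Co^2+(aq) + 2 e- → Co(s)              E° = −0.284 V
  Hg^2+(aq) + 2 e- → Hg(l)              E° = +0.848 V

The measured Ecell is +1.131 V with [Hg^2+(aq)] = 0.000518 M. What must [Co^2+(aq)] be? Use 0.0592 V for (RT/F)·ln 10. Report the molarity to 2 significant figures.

0.00056 M

With Hg²⁺/Hg at the cathode and Co²⁺/Co at the anode, E°cell = +0.848 − (−0.284) = +1.132 V (n = 2).
From the Nernst equation, log Q = n(E° − E)/0.0592 = 2·(+1.132 − (+1.131))/0.0592 = 0.034.
For Hg^2+(aq) + Co(s) → Hg(l) + Co^2+(aq), the reaction quotient is Q = [Co^2+(aq)] / [Hg^2+(aq)].
Isolating [Co^2+(aq)] in Q = 10^{0.034} yields log [Co^2+(aq)] = −3.252, i.e. 0.00056 M.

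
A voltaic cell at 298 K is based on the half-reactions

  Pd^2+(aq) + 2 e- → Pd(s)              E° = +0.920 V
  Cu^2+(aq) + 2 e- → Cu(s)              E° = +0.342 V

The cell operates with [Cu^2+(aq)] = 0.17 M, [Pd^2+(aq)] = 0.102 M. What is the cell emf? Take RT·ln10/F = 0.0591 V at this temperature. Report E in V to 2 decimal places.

Pd²⁺/Pd is reduced (cathode, E° = +0.920 V) and Cu²⁺/Cu is oxidized (anode).
The standard potential is +0.920 − (+0.342) = +0.578 V and the balanced reaction transfers n = 2 electrons.
For the overall reaction Pd^2+(aq) + Cu(s) → Pd(s) + Cu^2+(aq), Q = [Cu^2+(aq)] / [Pd^2+(aq)] = 1.67, giving log Q = 0.222.
Applying E = E° − (RT ln10/nF)·log Q gives +0.578 − (0.0591/2)(0.222) = +0.57 V.

+0.57 V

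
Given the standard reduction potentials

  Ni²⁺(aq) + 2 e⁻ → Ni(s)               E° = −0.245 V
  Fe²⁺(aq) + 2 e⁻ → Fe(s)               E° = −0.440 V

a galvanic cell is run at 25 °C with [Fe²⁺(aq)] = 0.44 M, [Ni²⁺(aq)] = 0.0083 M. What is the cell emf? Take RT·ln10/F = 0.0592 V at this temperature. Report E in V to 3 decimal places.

+0.144 V

Ni²⁺/Ni is reduced (cathode, E° = −0.245 V) and Fe²⁺/Fe is oxidized (anode).
The standard potential is −0.245 − (−0.440) = +0.195 V and the balanced reaction transfers n = 2 electrons.
For the overall reaction Ni²⁺(aq) + Fe(s) → Ni(s) + Fe²⁺(aq), Q = [Fe²⁺(aq)] / [Ni²⁺(aq)] = 53, giving log Q = 1.724.
Applying E = E° − (RT ln10/nF)·log Q gives +0.195 − (0.0592/2)(1.724) = +0.144 V.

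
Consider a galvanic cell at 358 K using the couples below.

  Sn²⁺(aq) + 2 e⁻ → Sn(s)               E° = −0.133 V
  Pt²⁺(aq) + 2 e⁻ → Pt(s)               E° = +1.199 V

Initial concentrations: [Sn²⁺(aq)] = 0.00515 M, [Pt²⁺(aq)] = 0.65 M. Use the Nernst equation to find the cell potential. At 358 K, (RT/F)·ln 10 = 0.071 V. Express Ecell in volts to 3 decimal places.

Pt²⁺/Pt is reduced (cathode, E° = +1.199 V) and Sn²⁺/Sn is oxidized (anode).
E°cell = E°cat − E°an = +1.199 − (−0.133) = +1.332 V; n = 2.
For the overall reaction Pt²⁺(aq) + Sn(s) → Pt(s) + Sn²⁺(aq), Q = [Sn²⁺(aq)] / [Pt²⁺(aq)] = 0.00792, giving log Q = −2.101.
E = E° − (0.071/n)·log Q = +1.332 − (0.071/2)(−2.101) = +1.407 V.

+1.407 V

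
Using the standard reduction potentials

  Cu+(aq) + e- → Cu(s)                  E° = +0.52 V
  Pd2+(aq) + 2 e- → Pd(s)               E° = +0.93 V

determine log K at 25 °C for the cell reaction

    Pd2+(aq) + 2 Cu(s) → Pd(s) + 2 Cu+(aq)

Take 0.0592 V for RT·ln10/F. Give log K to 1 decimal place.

The Pd²⁺/Pd couple is reduced (cathode); E°cell = +0.93 − (+0.52) = +0.41 V with n = 2.
At equilibrium E = 0, so log K = nE°cell / 0.0592 = (2)(+0.41) / 0.0592 = 13.9.

log K = 13.9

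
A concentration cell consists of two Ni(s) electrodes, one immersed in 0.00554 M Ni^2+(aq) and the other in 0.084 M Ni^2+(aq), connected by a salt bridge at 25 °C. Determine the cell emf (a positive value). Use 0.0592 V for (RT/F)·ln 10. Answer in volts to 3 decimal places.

0.035 V

For a concentration cell E°cell = 0, since both electrodes use the same couple.
The compartment with the higher Ni^2+(aq) concentration (0.084 M) acts as the cathode; ions are reduced there and produced at the dilute (0.00554 M) anode.
With n = 2, Ecell = −(0.0592/2)·log([dilute]/[conc]) = −(0.0592/2)·log(0.00554/0.084) = +0.035 V.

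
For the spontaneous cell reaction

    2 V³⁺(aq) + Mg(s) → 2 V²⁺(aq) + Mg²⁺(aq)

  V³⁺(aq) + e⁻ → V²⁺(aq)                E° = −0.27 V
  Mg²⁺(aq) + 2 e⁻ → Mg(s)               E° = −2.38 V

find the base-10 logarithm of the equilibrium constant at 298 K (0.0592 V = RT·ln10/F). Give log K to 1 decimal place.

The V³⁺/V²⁺ couple is reduced (cathode); E°cell = −0.27 − (−2.38) = +2.11 V with n = 2.
At equilibrium E = 0, so log K = nE°cell / 0.0592 = (2)(+2.11) / 0.0592 = 71.3.

log K = 71.3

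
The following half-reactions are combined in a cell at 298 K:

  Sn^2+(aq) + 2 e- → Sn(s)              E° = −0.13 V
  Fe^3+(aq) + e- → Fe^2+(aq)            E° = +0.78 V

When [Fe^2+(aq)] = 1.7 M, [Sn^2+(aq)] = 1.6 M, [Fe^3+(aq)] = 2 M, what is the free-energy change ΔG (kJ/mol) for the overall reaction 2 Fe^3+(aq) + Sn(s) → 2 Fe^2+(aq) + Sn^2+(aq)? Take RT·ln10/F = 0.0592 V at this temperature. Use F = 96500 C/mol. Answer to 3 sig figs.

−175 kJ/mol

E°cell = +0.78 − (−0.13) = +0.91 V; the balanced reaction transfers n = 2 electrons.
The reaction quotient is ([Fe^2+(aq)]^2·[Sn^2+(aq)]) / [Fe^3+(aq)]^2 = 1.16; by Nernst, E = +0.91 − (0.0592/2)(0.063) = +0.9081 V.
Finally ΔG = −nFE = −(2)(96500 C/mol)(+0.9081 V) = −175 kJ/mol.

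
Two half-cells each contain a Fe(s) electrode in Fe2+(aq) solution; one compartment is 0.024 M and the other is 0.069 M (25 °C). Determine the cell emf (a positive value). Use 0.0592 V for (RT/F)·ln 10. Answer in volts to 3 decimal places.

For a concentration cell E°cell = 0, since both electrodes use the same couple.
The compartment with the higher Fe2+(aq) concentration (0.069 M) acts as the cathode; ions are reduced there and produced at the dilute (0.024 M) anode.
With n = 2, Ecell = −(0.0592/2)·log([dilute]/[conc]) = −(0.0592/2)·log(0.024/0.069) = +0.014 V.

0.014 V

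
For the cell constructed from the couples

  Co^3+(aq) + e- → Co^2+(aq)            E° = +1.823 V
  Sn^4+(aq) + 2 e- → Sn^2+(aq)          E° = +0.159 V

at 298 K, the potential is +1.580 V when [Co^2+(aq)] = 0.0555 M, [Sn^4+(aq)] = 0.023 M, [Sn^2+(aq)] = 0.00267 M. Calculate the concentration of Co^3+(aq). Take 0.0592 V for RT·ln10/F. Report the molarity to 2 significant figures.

The Co³⁺/Co²⁺ couple has the larger reduction potential, so it is the cathode: E°cell = +1.823 − (+0.159) = +1.664 V and n = 2.
From the Nernst equation, log Q = n(E° − E)/0.0592 = 2·(+1.664 − (+1.580))/0.0592 = 2.838.
For 2 Co^3+(aq) + Sn^2+(aq) → 2 Co^2+(aq) + Sn^4+(aq), the reaction quotient is Q = ([Co^2+(aq)]^2·[Sn^4+(aq)]) / ([Co^3+(aq)]^2·[Sn^2+(aq)]).
Substituting the known concentrations and solving, log [Co^3+(aq)] = −2.207 and [Co^3+(aq)] = 0.0062 M.

0.0062 M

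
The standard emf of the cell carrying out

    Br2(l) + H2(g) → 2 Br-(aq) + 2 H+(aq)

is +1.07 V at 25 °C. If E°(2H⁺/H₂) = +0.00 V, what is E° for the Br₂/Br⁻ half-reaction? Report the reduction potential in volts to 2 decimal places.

In the reaction as written the Br₂/Br⁻ couple is reduced (cathode) and 2H⁺/H₂ is oxidized (anode), so E°cell = E°(Br₂/Br⁻) − E°(2H⁺/H₂).
E°(Br₂/Br⁻) = E°cell + E°(anode) = +1.07 + (+0.00) = +1.07 V.

+1.07 V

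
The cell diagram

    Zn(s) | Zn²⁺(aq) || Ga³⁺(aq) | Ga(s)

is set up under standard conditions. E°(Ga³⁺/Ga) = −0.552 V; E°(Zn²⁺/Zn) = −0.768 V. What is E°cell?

+0.216 V

By convention the left-hand electrode in cell notation is the anode (oxidation) and the right-hand electrode is the cathode (reduction).
E°cell = E°(right) − E°(left) = −0.552 − (−0.768) = +0.216 V.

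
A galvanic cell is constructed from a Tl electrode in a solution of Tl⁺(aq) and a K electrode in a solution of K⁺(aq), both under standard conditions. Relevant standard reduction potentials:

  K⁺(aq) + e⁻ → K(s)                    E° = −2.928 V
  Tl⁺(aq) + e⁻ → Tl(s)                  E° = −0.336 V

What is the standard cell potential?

The Tl⁺/Tl couple has the higher E°, so Tl ion is reduced (cathode) and K is oxidized (anode).
E°cell = E°(cathode) − E°(anode) = −0.336 − (−2.928) = +2.592 V.

+2.592 V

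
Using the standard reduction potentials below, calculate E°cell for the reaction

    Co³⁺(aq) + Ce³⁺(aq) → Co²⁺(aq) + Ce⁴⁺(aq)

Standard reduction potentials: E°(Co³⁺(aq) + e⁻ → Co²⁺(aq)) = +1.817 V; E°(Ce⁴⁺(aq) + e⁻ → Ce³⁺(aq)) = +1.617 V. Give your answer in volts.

Co³⁺(aq) gains electrons, so the Co³⁺/Co²⁺ couple is the cathode; the Ce⁴⁺/Ce³⁺ couple is the anode.
E°cell = E°(cathode) − E°(anode) = +1.817 − (+1.617) = +0.200 V.
The positive value indicates the reaction is spontaneous as written.

+0.200 V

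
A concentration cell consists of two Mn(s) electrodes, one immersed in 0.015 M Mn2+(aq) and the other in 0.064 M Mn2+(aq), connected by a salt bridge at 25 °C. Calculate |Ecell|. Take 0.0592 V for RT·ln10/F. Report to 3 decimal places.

0.019 V

For a concentration cell E°cell = 0, since both electrodes use the same couple.
The compartment with the higher Mn2+(aq) concentration (0.064 M) acts as the cathode; ions are reduced there and produced at the dilute (0.015 M) anode.
With n = 2, Ecell = −(0.0592/2)·log([dilute]/[conc]) = −(0.0592/2)·log(0.015/0.064) = +0.019 V.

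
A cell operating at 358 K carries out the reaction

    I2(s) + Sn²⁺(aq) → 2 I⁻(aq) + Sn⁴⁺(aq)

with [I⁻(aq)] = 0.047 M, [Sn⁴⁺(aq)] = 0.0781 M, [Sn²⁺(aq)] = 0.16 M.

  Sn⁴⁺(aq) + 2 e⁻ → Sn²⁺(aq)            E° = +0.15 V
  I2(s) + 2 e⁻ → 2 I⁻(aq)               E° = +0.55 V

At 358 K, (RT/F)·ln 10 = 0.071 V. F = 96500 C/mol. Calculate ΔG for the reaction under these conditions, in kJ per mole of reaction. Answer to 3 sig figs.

−97.5 kJ/mol

The standard cell potential is +0.55 − (+0.15) = +0.40 V, with n = 2 electrons in the balanced equation.
Here Q = ([I⁻(aq)]^2·[Sn⁴⁺(aq)]) / [Sn²⁺(aq)] = 0.00108 (log Q = −2.967), giving E = +0.40 − (0.071/2)·(−2.967) = +0.5053 V.
ΔG = −nFE = −(2)(96500)(+0.5053) J/mol = −97.5 kJ/mol.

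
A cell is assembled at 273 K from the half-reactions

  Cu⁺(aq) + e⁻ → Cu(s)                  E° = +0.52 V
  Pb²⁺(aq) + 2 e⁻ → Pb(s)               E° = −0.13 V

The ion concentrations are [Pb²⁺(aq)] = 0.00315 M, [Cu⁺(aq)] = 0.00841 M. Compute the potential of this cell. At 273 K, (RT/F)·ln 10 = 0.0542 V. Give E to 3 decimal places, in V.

Since E°(Cu⁺/Cu) > E°(Pb²⁺/Pb), Cu⁺/Cu serves as the cathode.
E°cell = E°cat − E°an = +0.52 − (−0.13) = +0.65 V; n = 2.
The balanced reaction is 2 Cu⁺(aq) + Pb(s) → 2 Cu(s) + Pb²⁺(aq), so Q = [Pb²⁺(aq)] / [Cu⁺(aq)]^2 = 44.5 and log Q = 1.649.
By the Nernst equation, E = +0.65 − (0.0542/2)·(1.649) = +0.605 V.

+0.605 V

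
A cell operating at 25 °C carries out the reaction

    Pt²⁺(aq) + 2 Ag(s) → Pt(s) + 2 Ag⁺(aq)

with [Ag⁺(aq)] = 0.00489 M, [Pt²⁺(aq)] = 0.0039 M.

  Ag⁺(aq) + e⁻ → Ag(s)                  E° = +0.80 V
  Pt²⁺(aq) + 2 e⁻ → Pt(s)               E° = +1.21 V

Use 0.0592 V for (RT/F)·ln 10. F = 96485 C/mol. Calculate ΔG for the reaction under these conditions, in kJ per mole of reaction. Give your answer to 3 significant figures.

E°cell = +1.21 − (+0.80) = +0.41 V; the balanced reaction transfers n = 2 electrons.
Q = [Ag⁺(aq)]^2 / [Pt²⁺(aq)] = 0.00613, so log Q = −2.212 and E = +0.41 − (0.0592/2)(−2.212) = +0.4755 V.
Finally ΔG = −nFE = −(2)(96485 C/mol)(+0.4755 V) = −91.8 kJ/mol.

−91.8 kJ/mol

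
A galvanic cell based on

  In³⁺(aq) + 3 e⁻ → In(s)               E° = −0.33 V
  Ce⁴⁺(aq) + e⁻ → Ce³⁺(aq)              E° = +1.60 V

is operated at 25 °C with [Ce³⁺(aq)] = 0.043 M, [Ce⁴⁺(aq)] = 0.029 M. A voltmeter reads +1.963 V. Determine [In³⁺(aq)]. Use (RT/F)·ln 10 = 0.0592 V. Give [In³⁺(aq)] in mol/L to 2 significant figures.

0.0065 M

With Ce⁴⁺/Ce³⁺ at the cathode and In³⁺/In at the anode, E°cell = +1.60 − (−0.33) = +1.93 V (n = 3).
Rearranging E = E° − (0.0592/n)·log Q gives log Q = 3(+1.93 − (+1.963))/0.0592 = −1.672.
The balanced reaction is 3 Ce⁴⁺(aq) + In(s) → 3 Ce³⁺(aq) + In³⁺(aq), so Q = ([Ce³⁺(aq)]^3·[In³⁺(aq)]) / [Ce⁴⁺(aq)]^3.
Substituting the known concentrations and solving, log [In³⁺(aq)] = −2.185 and [In³⁺(aq)] = 0.0065 M.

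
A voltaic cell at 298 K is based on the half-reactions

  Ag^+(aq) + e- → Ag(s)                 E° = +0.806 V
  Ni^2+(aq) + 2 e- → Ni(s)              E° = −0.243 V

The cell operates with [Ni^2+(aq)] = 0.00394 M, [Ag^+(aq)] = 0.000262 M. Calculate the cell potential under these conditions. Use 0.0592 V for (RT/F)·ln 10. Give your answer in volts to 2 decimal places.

Ag⁺/Ag is reduced (cathode, E° = +0.806 V) and Ni²⁺/Ni is oxidized (anode).
E°cell = E°cat − E°an = +0.806 − (−0.243) = +1.049 V; n = 2.
Balancing gives 2 Ag^+(aq) + Ni(s) → 2 Ag(s) + Ni^2+(aq); hence Q = [Ni^2+(aq)] / [Ag^+(aq)]^2 = 5.74×10^4 (log Q = 4.759).
E = E° − (0.0592/n)·log Q = +1.049 − (0.0592/2)(4.759) = +0.91 V.

+0.91 V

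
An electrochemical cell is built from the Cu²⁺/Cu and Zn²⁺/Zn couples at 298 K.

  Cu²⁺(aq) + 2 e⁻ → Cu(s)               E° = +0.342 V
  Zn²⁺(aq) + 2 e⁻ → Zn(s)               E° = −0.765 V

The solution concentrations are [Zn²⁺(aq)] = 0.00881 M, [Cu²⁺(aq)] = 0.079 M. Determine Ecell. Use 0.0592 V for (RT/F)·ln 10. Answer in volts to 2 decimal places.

Cu²⁺/Cu is reduced (cathode, E° = +0.342 V) and Zn²⁺/Zn is oxidized (anode).
E°cell = E°cat − E°an = +0.342 − (−0.765) = +1.107 V; n = 2.
Balancing gives Cu²⁺(aq) + Zn(s) → Cu(s) + Zn²⁺(aq); hence Q = [Zn²⁺(aq)] / [Cu²⁺(aq)] = 0.112 (log Q = −0.953).
By the Nernst equation, E = +1.107 − (0.0592/2)·(−0.953) = +1.14 V.

+1.14 V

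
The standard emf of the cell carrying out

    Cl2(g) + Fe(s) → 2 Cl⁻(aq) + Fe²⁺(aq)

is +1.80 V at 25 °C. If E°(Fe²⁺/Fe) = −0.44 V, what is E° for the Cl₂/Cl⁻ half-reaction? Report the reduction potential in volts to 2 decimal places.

+1.36 V

In the reaction as written the Cl₂/Cl⁻ couple is reduced (cathode) and Fe²⁺/Fe is oxidized (anode), so E°cell = E°(Cl₂/Cl⁻) − E°(Fe²⁺/Fe).
E°(Cl₂/Cl⁻) = E°cell + E°(anode) = +1.80 + (−0.44) = +1.36 V.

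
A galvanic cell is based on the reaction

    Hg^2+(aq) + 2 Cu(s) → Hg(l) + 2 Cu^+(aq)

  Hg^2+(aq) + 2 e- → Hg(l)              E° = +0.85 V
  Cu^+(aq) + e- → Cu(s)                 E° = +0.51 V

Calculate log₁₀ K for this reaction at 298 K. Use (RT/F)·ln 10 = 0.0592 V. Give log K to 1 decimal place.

The Hg²⁺/Hg couple is reduced (cathode); E°cell = +0.85 − (+0.51) = +0.34 V with n = 2.
At equilibrium E = 0, so log K = nE°cell / 0.0592 = (2)(+0.34) / 0.0592 = 11.5.

log K = 11.5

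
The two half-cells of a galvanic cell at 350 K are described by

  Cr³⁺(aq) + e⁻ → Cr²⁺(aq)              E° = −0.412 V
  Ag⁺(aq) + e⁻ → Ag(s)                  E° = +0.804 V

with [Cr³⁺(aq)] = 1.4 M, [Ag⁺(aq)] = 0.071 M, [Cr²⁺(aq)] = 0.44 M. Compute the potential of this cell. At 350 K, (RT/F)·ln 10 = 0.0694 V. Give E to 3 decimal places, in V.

+1.101 V

Since E°(Ag⁺/Ag) > E°(Cr³⁺/Cr²⁺), Ag⁺/Ag serves as the cathode.
The standard potential is +0.804 − (−0.412) = +1.216 V and the balanced reaction transfers n = 1 electron.
For the overall reaction Ag⁺(aq) + Cr²⁺(aq) → Ag(s) + Cr³⁺(aq), Q = [Cr³⁺(aq)] / ([Ag⁺(aq)]·[Cr²⁺(aq)]) = 44.8, giving log Q = 1.651.
E = E° − (0.0694/n)·log Q = +1.216 − (0.0694/1)(1.651) = +1.101 V.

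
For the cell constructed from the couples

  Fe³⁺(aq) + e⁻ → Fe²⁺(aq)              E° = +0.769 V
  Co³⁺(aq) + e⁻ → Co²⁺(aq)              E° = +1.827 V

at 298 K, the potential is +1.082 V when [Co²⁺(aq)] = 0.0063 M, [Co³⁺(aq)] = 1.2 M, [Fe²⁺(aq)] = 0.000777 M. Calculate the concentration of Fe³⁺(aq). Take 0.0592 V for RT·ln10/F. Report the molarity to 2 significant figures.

With Co³⁺/Co²⁺ at the cathode and Fe³⁺/Fe²⁺ at the anode, E°cell = +1.827 − (+0.769) = +1.058 V (n = 1).
Since E = E° − (0.0592/n)·log Q, log Q = n(E° − E)/0.0592 = −0.405.
Balancing electrons gives Co³⁺(aq) + Fe²⁺(aq) → Co²⁺(aq) + Fe³⁺(aq); thus Q = ([Co²⁺(aq)]·[Fe³⁺(aq)]) / ([Co³⁺(aq)]·[Fe²⁺(aq)]).
Substituting the known concentrations and solving, log [Fe³⁺(aq)] = −1.235 and [Fe³⁺(aq)] = 0.058 M.

0.058 M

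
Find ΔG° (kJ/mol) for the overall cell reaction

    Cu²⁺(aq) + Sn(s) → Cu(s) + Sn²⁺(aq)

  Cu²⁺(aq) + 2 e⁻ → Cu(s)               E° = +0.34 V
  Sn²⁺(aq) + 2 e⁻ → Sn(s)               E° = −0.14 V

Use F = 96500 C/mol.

−92.6 kJ/mol

In the reaction as written Cu²⁺(aq) is reduced, so the Cu²⁺/Cu couple is the cathode and Sn²⁺/Sn is the anode.
E°cell = +0.34 − (−0.14) = +0.48 V; balancing electrons gives n = 2.
ΔG° = −nFE°cell = −(2)(96500)(+0.48) J/mol = −92.6 kJ/mol.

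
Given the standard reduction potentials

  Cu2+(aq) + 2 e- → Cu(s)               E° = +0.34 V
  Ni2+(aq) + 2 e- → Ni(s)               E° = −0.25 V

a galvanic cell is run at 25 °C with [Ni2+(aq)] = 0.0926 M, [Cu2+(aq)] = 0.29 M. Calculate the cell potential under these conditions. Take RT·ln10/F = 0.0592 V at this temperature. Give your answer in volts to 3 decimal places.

Since E°(Cu²⁺/Cu) > E°(Ni²⁺/Ni), Cu²⁺/Cu serves as the cathode.
The standard potential is +0.34 − (−0.25) = +0.59 V and the balanced reaction transfers n = 2 electrons.
The balanced reaction is Cu2+(aq) + Ni(s) → Cu(s) + Ni2+(aq), so Q = [Ni2+(aq)] / [Cu2+(aq)] = 0.319 and log Q = −0.496.
By the Nernst equation, E = +0.59 − (0.0592/2)·(−0.496) = +0.605 V.

+0.605 V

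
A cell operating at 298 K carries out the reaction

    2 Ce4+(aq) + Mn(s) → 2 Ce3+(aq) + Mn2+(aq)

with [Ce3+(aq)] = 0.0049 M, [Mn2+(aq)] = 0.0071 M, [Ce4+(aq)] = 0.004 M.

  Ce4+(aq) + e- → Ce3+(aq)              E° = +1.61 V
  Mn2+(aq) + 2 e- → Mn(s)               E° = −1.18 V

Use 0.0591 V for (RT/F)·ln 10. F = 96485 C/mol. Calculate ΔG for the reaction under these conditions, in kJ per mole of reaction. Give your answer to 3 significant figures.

−550 kJ/mol

With Ce⁴⁺/Ce³⁺ reduced at the cathode, E°cell = +1.61 − (−1.18) = +2.79 V and n = 2.
The reaction quotient is ([Ce3+(aq)]^2·[Mn2+(aq)]) / [Ce4+(aq)]^2 = 0.0107; by Nernst, E = +2.79 − (0.0591/2)(−1.972) = +2.8483 V.
ΔG = −nFE = −(2)(96485)(+2.8483) J/mol = −550 kJ/mol.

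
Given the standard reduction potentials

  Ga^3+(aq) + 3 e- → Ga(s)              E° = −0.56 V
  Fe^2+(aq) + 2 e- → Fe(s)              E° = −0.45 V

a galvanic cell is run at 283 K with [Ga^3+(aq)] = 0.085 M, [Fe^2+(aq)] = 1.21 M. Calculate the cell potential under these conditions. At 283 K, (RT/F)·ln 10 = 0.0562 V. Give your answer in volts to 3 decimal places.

+0.132 V

Since E°(Fe²⁺/Fe) > E°(Ga³⁺/Ga), Fe²⁺/Fe serves as the cathode.
E°cell = E°cat − E°an = −0.45 − (−0.56) = +0.11 V; n = 6.
The balanced reaction is 3 Fe^2+(aq) + 2 Ga(s) → 3 Fe(s) + 2 Ga^3+(aq), so Q = [Ga^3+(aq)]^2 / [Fe^2+(aq)]^3 = 0.00408 and log Q = −2.390.
E = E° − (0.0562/n)·log Q = +0.11 − (0.0562/6)(−2.390) = +0.132 V.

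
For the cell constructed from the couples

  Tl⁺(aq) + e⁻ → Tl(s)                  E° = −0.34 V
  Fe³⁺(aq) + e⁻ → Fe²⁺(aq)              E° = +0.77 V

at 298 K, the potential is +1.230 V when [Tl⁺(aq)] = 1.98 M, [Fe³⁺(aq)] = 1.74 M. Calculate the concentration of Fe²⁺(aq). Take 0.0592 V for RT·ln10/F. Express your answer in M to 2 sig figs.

The Fe³⁺/Fe²⁺ couple has the larger reduction potential, so it is the cathode: E°cell = +0.77 − (−0.34) = +1.11 V and n = 1.
Rearranging E = E° − (0.0592/n)·log Q gives log Q = 1(+1.11 − (+1.230))/0.0592 = −2.027.
Balancing electrons gives Fe³⁺(aq) + Tl(s) → Fe²⁺(aq) + Tl⁺(aq); thus Q = ([Fe²⁺(aq)]·[Tl⁺(aq)]) / [Fe³⁺(aq)].
Solving for the unknown gives log [Fe²⁺(aq)] = −2.083, so [Fe²⁺(aq)] ≈ 0.0083 M.

0.0083 M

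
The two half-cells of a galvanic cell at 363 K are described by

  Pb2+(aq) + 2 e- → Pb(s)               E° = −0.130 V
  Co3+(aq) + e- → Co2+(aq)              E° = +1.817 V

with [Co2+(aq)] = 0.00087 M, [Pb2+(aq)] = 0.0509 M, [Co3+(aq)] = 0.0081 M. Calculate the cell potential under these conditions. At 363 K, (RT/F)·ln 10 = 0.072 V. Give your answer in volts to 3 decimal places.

Since E°(Co³⁺/Co²⁺) > E°(Pb²⁺/Pb), Co³⁺/Co²⁺ serves as the cathode.
E°cell = +1.817 − (−0.130) = +1.947 V, with n = 2 electrons transferred.
The balanced reaction is 2 Co3+(aq) + Pb(s) → 2 Co2+(aq) + Pb2+(aq), so Q = ([Co2+(aq)]^2·[Pb2+(aq)]) / [Co3+(aq)]^2 = 0.000587 and log Q = −3.231.
By the Nernst equation, E = +1.947 − (0.072/2)·(−3.231) = +2.063 V.

+2.063 V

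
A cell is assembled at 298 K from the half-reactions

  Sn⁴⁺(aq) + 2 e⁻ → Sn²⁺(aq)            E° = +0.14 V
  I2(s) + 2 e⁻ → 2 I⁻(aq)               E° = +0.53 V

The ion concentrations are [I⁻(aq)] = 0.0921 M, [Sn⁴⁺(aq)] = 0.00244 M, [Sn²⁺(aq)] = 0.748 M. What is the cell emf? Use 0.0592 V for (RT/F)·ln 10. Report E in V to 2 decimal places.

+0.52 V

The I₂/I⁻ couple has the more positive E°, so it is the cathode; Sn⁴⁺/Sn²⁺ is the anode.
E°cell = E°cat − E°an = +0.53 − (+0.14) = +0.39 V; n = 2.
Balancing gives I2(s) + Sn²⁺(aq) → 2 I⁻(aq) + Sn⁴⁺(aq); hence Q = ([I⁻(aq)]^2·[Sn⁴⁺(aq)]) / [Sn²⁺(aq)] = 2.77×10^−5 (log Q = −4.558).
By the Nernst equation, E = +0.39 − (0.0592/2)·(−4.558) = +0.52 V.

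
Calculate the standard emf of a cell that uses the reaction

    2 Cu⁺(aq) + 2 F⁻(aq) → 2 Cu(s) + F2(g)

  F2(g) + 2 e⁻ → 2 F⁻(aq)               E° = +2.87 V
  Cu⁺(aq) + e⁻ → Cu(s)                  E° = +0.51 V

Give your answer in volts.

−2.36 V

In the reaction as written, Cu⁺(aq) is reduced (cathode) and F2(g) is produced by oxidation at the anode.
E°cell = E°(cathode) − E°(anode) = +0.51 − (+2.87) = −2.36 V.
The negative E°cell means the reaction is non-spontaneous in the direction written.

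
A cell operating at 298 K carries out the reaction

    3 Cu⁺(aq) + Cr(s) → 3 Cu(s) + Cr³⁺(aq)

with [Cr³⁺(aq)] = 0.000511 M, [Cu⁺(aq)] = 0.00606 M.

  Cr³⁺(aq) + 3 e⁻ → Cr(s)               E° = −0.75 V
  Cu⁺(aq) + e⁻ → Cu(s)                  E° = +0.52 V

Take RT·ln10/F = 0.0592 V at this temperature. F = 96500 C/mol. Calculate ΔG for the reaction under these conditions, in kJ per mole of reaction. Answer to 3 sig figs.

−348 kJ/mol

E°cell = +0.52 − (−0.75) = +1.27 V; the balanced reaction transfers n = 3 electrons.
Q = [Cr³⁺(aq)] / [Cu⁺(aq)]^3 = 2.3×10^3, so log Q = 3.361 and E = +1.27 − (0.0592/3)(3.361) = +1.2037 V.
ΔG = −nFE = −(3)(96500)(+1.2037) J/mol = −348 kJ/mol.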